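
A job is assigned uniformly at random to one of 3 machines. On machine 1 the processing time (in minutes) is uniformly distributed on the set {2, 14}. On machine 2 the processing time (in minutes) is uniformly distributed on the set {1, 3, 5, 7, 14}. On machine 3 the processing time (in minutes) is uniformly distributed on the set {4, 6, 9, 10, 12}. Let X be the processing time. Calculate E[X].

37/5

E[X | machine 1] = (2+14)/2 = 8.
E[X | machine 2] = (1+3+5+7+14)/5 = 6.
E[X | machine 3] = (4+6+9+10+12)/5 = 41/5.
By the law of total expectation,
E[X] = (1/3)·(8) + (1/3)·(6) + (1/3)·(41/5) = 37/5.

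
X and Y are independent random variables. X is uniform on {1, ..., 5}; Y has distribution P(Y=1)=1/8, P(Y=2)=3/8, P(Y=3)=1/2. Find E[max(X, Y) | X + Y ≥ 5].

35/9

P(X + Y ≥ 5) = 27/40.
Summing max(X,Y)·P(x,y) over outcomes with X + Y ≥ 5 gives 21/8.
E[max(X, Y) | X + Y ≥ 5] = (21/8) / (27/40) = 35/9.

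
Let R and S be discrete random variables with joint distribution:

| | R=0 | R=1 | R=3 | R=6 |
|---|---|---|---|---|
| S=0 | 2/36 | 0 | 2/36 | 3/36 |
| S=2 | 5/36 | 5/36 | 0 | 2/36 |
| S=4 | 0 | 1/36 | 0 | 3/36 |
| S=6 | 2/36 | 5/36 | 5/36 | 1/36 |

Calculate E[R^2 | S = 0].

P(S = 0) = 7/36.
Summing R^2·P(R=x,S=y) over the conditioning event gives 7/2.
E[R^2 | S = 0] = (7/2) / (7/36) = 18.

18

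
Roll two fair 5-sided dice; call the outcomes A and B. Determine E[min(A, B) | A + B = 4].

4/3

Outcomes with A + B = 4: (1,3), (2,2), (3,1), each with probability 1/25.
E[min(A, B) | A + B = 4] = (1 + 2 + 1) / 3 = 4/3.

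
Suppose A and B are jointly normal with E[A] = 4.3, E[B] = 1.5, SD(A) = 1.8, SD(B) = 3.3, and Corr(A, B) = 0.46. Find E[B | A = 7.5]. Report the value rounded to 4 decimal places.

4.1987

The regression of B on A has slope ρ·σ_B/σ_A and passes through (μ_A, μ_B).
E[B | A=7.5] = 1.5 + (0.46)·(3.3/1.8)·(7.5 − (4.3)) = 1.5 + (0.84333)·(3.2) = 4.1987.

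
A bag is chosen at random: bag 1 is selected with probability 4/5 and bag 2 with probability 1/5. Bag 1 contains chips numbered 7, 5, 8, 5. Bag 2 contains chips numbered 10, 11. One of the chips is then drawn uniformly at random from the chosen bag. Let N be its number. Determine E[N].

71/10

E[N | bag 1] = (7+5+8+5)/4 = 25/4.
E[N | bag 2] = (10+11)/2 = 21/2.
By the law of total expectation,
E[N] = (4/5)·(25/4) + (1/5)·(21/2) = 71/10.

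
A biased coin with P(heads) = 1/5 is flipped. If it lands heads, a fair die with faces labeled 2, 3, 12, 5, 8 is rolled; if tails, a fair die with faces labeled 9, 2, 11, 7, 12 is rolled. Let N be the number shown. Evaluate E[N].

194/25

E[N | heads] = (2+3+12+5+8)/5 = 6.
E[N | tails] = (9+2+11+7+12)/5 = 41/5.
E[N] = (1/5)·(6) + (4/5)·(41/5) = 194/25.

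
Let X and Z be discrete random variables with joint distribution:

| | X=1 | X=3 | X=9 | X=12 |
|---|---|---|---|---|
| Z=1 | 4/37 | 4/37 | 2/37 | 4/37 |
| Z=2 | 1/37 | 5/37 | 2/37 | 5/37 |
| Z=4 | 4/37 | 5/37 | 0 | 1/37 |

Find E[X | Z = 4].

31/10

P(Z = 4) = 10/37.
Summing X·P(X=x,Z=y) over the conditioning event gives 31/37.
E[X | Z = 4] = (31/37) / (10/37) = 31/10.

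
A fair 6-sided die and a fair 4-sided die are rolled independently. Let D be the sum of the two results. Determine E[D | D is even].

6

P(D is even) = 1/2.
Σ over the event: 2·1/24 + 4·1/8 + 6·1/6 + 8·1/8 + 10·1/24 = 3.
E[D | D is even] = (3) / (1/2) = 6.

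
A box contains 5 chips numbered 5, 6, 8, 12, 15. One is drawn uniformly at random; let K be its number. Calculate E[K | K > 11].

P(K > 11) = 2/5.
Σ over the event: 12·1/5 + 15·1/5 = 27/5.
E[K | K > 11] = (27/5) / (2/5) = 27/2.

27/2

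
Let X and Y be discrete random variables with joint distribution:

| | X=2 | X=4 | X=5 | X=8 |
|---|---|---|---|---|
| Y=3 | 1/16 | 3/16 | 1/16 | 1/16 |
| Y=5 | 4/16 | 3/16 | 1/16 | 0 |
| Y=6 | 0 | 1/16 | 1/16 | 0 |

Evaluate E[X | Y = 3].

P(Y = 3) = 3/8.
Summing X·P(X=x,Y=y) over the conditioning event gives 27/16.
E[X | Y = 3] = (27/16) / (3/8) = 9/2.

9/2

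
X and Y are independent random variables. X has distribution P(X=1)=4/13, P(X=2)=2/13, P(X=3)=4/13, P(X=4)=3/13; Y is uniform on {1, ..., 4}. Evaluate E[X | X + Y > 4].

P(X + Y > 4) = 8/13.
Summing X·P(x,y) over outcomes with X + Y > 4 gives 24/13.
E[X | X + Y > 4] = (24/13) / (8/13) = 3.

3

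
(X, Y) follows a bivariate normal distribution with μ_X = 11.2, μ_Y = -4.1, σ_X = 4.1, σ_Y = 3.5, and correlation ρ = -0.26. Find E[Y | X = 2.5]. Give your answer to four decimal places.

-2.1690

E[Y | X=x] = μ_Y + ρ(σ_Y/σ_X)(x − μ_X) for jointly normal variables.
E[Y | X=2.5] = -4.1 + (-0.26)·(3.5/4.1)·(2.5 − (11.2)) = -4.1 + (-0.22195)·(-8.7) = -2.1690.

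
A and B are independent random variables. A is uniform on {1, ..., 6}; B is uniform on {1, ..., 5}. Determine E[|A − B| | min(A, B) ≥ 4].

5/6

Outcomes with min(A, B) ≥ 4: (4,4), (4,5), (5,4), (5,5), (6,4), (6,5), each with probability 1/30.
E[|A − B| | min(A, B) ≥ 4] = (0 + 1 + 1 + 0 + 2 + 1) / 6 = 5/6.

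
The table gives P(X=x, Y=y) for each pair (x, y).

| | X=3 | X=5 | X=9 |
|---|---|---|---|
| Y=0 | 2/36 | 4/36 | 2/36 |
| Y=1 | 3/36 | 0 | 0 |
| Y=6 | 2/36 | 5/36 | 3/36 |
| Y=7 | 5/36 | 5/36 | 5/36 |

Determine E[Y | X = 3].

25/6

P(X = 3) = 1/3.
Σ Y·P over the event = 0·(2/36) + 1·(3/36) + 6·(2/36) + 7·(5/36) = 25/18.
E[Y | X = 3] = (25/18) / (1/3) = 25/6.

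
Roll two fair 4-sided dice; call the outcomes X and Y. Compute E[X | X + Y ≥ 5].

3

P(X + Y ≥ 5) = 5/8.
Summing X·P(x,y) over outcomes with X + Y ≥ 5 gives 15/8.
E[X | X + Y ≥ 5] = (15/8) / (5/8) = 3.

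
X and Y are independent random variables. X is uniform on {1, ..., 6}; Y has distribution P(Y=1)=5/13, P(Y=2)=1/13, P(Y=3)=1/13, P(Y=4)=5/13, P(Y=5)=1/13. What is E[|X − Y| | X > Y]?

P(X > Y) = 43/78.
Summing |X−Y|·P(x,y) over outcomes with X > Y gives 107/78.
E[|X − Y| | X > Y] = (107/78) / (43/78) = 107/43.

107/43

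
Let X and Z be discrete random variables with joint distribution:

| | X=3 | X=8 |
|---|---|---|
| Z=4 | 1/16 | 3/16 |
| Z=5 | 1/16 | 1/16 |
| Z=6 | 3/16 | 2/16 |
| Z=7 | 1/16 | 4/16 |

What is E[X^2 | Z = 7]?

53

P(Z = 7) = 5/16.
Σ X^2·P over the event = 9·(1/16) + 64·(4/16) = 265/16.
E[X^2 | Z = 7] = (265/16) / (5/16) = 53.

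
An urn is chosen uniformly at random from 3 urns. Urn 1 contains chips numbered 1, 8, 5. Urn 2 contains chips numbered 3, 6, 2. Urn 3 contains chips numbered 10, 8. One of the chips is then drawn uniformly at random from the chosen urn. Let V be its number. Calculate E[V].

52/9

E[V | urn 1] = (1+8+5)/3 = 14/3.
E[V | urn 2] = (3+6+2)/3 = 11/3.
E[V | urn 3] = (10+8)/2 = 9.
By the law of total expectation,
E[V] = (1/3)·(14/3) + (1/3)·(11/3) + (1/3)·(9) = 52/9.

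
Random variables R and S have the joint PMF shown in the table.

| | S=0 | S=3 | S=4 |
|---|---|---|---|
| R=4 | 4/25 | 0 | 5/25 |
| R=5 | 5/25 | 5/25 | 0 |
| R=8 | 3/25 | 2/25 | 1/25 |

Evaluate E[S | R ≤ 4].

P(R ≤ 4) = 9/25.
Summing S·P(R=x,S=y) over the conditioning event gives 4/5.
E[S | R ≤ 4] = (4/5) / (9/25) = 20/9.

20/9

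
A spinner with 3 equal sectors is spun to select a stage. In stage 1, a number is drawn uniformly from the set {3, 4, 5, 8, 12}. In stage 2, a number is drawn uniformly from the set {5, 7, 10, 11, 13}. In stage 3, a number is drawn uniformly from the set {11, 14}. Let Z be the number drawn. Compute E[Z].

281/30

E[Z | stage 1] = (3+4+5+8+12)/5 = 32/5.
E[Z | stage 2] = (5+7+10+11+13)/5 = 46/5.
E[Z | stage 3] = (11+14)/2 = 25/2.
By the law of total expectation,
E[Z] = (1/3)·(32/5) + (1/3)·(46/5) + (1/3)·(25/2) = 281/30.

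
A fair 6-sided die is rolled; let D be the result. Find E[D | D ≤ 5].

3

Given D ≤ 5, D is equally likely to be any of {1, 2, 3, 4, 5}.
E[D | D ≤ 5] = (1 + 2 + 3 + 4 + 5) / 5 = 3.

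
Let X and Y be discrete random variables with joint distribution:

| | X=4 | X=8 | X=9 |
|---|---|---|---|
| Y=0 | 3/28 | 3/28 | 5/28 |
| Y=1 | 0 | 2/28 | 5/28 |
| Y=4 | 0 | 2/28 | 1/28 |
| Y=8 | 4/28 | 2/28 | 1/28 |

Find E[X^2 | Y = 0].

P(Y = 0) = 11/28.
Σ X^2·P over the event = 16·(3/28) + 64·(3/28) + 81·(5/28) = 645/28.
E[X^2 | Y = 0] = (645/28) / (11/28) = 645/11.

645/11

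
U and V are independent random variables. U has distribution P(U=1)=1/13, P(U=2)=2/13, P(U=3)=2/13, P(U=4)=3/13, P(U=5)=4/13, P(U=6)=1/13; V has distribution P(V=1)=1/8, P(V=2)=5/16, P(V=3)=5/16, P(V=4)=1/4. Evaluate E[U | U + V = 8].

P(U + V = 8) = 37/208.
Summing U·P(x,y) over outcomes with U + V = 8 gives 89/104.
E[U | U + V = 8] = (89/104) / (37/208) = 178/37.

178/37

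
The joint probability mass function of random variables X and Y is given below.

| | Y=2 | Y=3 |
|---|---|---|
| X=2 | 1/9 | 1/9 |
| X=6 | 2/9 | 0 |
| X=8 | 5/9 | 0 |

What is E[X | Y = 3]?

P(Y = 3) = 1/9.
Σ X·P over the event = 2·(1/9) = 2/9.
E[X | Y = 3] = (2/9) / (1/9) = 2.

2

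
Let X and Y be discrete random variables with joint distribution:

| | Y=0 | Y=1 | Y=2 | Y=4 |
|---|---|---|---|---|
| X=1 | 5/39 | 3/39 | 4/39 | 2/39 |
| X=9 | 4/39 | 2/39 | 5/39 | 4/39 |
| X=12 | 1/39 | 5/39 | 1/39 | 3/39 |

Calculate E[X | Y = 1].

81/10

P(Y = 1) = 10/39.
Summing X·P(X=x,Y=y) over the conditioning event gives 27/13.
E[X | Y = 1] = (27/13) / (10/39) = 81/10.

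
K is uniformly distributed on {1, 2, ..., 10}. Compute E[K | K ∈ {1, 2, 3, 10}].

P(K ∈ {1, 2, 3, 10}) = 2/5.
Σ over the event: 1·1/10 + 2·1/10 + 3·1/10 + 10·1/10 = 8/5.
E[K | K ∈ {1, 2, 3, 10}] = (8/5) / (2/5) = 4.

4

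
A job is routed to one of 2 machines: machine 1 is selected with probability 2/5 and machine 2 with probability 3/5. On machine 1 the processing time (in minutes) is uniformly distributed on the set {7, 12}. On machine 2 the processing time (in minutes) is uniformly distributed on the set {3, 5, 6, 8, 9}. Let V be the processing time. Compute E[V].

E[V | machine 1] = (7+12)/2 = 19/2.
E[V | machine 2] = (3+5+6+8+9)/5 = 31/5.
E[V] = (2/5)·(19/2) + (3/5)·(31/5) = 188/25.

188/25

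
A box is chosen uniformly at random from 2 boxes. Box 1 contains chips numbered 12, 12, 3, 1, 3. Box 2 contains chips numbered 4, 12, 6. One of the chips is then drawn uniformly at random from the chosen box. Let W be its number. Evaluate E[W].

203/30

E[W | box 1] = (12+12+3+1+3)/5 = 31/5.
E[W | box 2] = (4+12+6)/3 = 22/3.
By the law of total expectation,
E[W] = (1/2)·(31/5) + (1/2)·(22/3) = 203/30.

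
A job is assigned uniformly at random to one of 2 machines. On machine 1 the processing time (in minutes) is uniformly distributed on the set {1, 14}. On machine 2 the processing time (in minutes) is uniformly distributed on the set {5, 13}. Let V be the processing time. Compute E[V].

E[V | machine 1] = (1+14)/2 = 15/2.
E[V | machine 2] = (5+13)/2 = 9.
E[V] = (1/2)·(15/2) + (1/2)·(9) = 33/4.

33/4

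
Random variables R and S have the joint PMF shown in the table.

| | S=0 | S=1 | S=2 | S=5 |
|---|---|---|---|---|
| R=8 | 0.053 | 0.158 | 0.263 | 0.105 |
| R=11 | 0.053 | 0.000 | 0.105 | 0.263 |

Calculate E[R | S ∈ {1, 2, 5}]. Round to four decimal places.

P(S ∈ {1, 2, 5}) = 0.894.
Σ R·P over the event = 8·(0.158) + 8·(0.263) + 8·(0.105) + 11·(0.105) + 11·(0.263) = 8.256.
E[R | S ∈ {1, 2, 5}] = (8.256) / (0.894) = 9.2349.

9.2349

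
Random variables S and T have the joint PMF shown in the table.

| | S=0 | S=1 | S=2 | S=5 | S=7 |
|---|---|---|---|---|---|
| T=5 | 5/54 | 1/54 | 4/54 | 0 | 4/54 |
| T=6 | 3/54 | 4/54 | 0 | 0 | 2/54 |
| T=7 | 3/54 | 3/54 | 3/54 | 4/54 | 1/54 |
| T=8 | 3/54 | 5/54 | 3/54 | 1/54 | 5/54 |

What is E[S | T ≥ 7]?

87/31

P(T ≥ 7) = 31/54.
Summing S·P(S=x,T=y) over the conditioning event gives 29/18.
E[S | T ≥ 7] = (29/18) / (31/54) = 87/31.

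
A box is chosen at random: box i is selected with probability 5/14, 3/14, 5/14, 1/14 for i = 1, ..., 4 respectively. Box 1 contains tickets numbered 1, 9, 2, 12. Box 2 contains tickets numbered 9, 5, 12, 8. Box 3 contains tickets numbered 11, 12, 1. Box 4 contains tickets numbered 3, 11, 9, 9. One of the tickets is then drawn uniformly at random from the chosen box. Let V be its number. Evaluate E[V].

207/28

E[V | box 1] = (1+9+2+12)/4 = 6.
E[V | box 2] = (9+5+12+8)/4 = 17/2.
E[V | box 3] = (11+12+1)/3 = 8.
E[V | box 4] = (3+11+9+9)/4 = 8.
E[V] = (5/14)·(6) + (3/14)·(17/2) + (5/14)·(8) + (1/14)·(8) = 207/28.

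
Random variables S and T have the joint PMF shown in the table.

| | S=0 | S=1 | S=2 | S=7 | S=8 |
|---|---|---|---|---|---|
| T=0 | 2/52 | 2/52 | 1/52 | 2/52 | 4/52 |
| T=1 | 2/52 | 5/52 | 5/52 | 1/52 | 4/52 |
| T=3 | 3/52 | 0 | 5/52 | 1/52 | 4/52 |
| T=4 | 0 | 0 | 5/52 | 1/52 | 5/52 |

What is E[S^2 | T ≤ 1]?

P(T ≤ 1) = 7/13.
Summing S^2·P(S=x,T=y) over the conditioning event gives 345/26.
E[S^2 | T ≤ 1] = (345/26) / (7/13) = 345/14.

345/14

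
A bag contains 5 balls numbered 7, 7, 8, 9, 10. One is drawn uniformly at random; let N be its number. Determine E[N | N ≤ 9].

31/4

P(N ≤ 9) = 4/5.
Σ over the event: 7·2/5 + 8·1/5 + 9·1/5 = 31/5.
E[N | N ≤ 9] = (31/5) / (4/5) = 31/4.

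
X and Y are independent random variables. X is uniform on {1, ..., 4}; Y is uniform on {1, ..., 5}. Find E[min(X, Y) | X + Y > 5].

Outcomes with X + Y > 5: (1,5), (2,4), (2,5), (3,3), (3,4), (3,5), (4,2), (4,3), (4,4), (4,5), each with probability 1/20.
E[min(X, Y) | X + Y > 5] = (1 + 2 + 2 + 3 + 3 + 3 + 2 + 3 + 4 + 4) / 10 = 27/10.

27/10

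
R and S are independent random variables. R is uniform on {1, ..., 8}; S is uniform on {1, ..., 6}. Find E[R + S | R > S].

79/9

P(R > S) = 9/16.
Summing (R+S)·P(x,y) over outcomes with R > S gives 79/16.
E[R + S | R > S] = (79/16) / (9/16) = 79/9.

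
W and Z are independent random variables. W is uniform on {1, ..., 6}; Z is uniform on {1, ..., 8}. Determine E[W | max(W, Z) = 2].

Outcomes with max(W, Z) = 2: (1,2), (2,1), (2,2), each with probability 1/48.
E[W | max(W, Z) = 2] = (1 + 2 + 2) / 3 = 5/3.

5/3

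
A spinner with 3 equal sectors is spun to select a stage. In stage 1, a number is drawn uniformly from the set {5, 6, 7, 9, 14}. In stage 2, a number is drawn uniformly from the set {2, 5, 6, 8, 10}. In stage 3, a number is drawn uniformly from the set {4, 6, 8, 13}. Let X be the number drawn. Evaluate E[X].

443/60

E[X | stage 1] = (5+6+7+9+14)/5 = 41/5.
E[X | stage 2] = (2+5+6+8+10)/5 = 31/5.
E[X | stage 3] = (4+6+8+13)/4 = 31/4.
E[X] = (1/3)·(41/5) + (1/3)·(31/5) + (1/3)·(31/4) = 443/60.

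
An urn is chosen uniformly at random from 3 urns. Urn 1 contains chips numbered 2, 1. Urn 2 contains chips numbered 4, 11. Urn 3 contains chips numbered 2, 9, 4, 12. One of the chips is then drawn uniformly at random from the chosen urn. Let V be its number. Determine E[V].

E[V | urn 1] = (2+1)/2 = 3/2.
E[V | urn 2] = (4+11)/2 = 15/2.
E[V | urn 3] = (2+9+4+12)/4 = 27/4.
E[V] = (1/3)·(3/2) + (1/3)·(15/2) + (1/3)·(27/4) = 21/4.

21/4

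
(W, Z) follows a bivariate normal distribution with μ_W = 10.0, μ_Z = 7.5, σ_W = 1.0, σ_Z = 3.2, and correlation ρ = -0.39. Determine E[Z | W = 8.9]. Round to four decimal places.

The regression of Z on W has slope ρ·σ_Z/σ_W and passes through (μ_W, μ_Z).
E[Z | W=8.9] = 7.5 + (-0.39)·(3.2/1.0)·(8.9 − (10.0)) = 7.5 + (-1.248)·(-1.1) = 8.8728.

8.8728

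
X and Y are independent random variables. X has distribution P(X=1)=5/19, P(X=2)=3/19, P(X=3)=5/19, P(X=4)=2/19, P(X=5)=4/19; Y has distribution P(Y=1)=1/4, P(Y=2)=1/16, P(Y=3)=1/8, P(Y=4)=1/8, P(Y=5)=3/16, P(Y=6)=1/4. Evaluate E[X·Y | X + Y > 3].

1044/89

P(X + Y > 3) = 267/304.
Summing XY·P(x,y) over outcomes with X + Y > 3 gives 783/76.
E[X·Y | X + Y > 3] = (783/76) / (267/304) = 1044/89.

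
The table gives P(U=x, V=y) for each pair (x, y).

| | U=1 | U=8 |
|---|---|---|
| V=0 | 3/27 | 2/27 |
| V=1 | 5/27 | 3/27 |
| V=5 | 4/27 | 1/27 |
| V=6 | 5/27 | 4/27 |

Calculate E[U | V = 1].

P(V = 1) = 8/27.
Σ U·P over the event = 1·(5/27) + 8·(3/27) = 29/27.
E[U | V = 1] = (29/27) / (8/27) = 29/8.

29/8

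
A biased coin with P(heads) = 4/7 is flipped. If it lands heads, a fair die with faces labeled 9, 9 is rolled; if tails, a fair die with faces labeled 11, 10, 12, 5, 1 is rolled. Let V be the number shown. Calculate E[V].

E[V | heads] = (9+9)/2 = 9.
E[V | tails] = (11+10+12+5+1)/5 = 39/5.
E[V] = (4/7)·(9) + (3/7)·(39/5) = 297/35.

297/35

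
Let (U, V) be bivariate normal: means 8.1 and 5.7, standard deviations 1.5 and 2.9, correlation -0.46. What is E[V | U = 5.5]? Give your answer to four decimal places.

8.0123

The regression of V on U has slope ρ·σ_V/σ_U and passes through (μ_U, μ_V).
E[V | U=5.5] = 5.7 + (-0.46)·(2.9/1.5)·(5.5 − (8.1)) = 5.7 + (-0.88933)·(-2.6) = 8.0123.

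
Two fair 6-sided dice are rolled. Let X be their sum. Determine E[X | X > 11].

12

P(X > 11) = 1/36.
Σ over the event: 12·1/36 = 1/3.
E[X | X > 11] = (1/3) / (1/36) = 12.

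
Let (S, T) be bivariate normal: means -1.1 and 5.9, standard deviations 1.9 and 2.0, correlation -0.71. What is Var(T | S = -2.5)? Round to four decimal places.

The conditional variance in a bivariate normal is σ_T²(1 − ρ²), independent of x.
Var(T | S=-2.5) = (2.0)²·(1 − (-0.71)²) = 4·0.4959 = 1.9836.

1.9836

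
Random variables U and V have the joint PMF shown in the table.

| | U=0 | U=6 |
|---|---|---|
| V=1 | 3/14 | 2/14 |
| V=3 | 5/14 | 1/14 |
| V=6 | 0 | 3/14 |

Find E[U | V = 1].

12/5

P(V = 1) = 5/14.
Σ U·P over the event = 0·(3/14) + 6·(2/14) = 6/7.
E[U | V = 1] = (6/7) / (5/14) = 12/5.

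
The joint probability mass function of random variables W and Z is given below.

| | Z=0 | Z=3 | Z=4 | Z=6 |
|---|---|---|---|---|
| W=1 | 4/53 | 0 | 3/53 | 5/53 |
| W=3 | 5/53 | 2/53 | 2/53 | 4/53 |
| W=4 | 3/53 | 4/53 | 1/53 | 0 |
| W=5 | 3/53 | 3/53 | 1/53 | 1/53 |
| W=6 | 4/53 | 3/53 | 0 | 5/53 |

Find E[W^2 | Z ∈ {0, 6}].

281/17

P(Z ∈ {0, 6}) = 34/53.
Summing W^2·P(W=x,Z=y) over the conditioning event gives 562/53.
E[W^2 | Z ∈ {0, 6}] = (562/53) / (34/53) = 281/17.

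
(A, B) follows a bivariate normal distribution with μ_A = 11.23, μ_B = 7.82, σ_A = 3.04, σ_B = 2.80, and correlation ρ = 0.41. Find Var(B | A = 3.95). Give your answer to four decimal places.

For a bivariate normal, Var(B | A=x) = σ_B²(1 − ρ²).
Var(B | A=3.95) = (2.80)²·(1 − (0.41)²) = 7.84·0.8319 = 6.5221.

6.5221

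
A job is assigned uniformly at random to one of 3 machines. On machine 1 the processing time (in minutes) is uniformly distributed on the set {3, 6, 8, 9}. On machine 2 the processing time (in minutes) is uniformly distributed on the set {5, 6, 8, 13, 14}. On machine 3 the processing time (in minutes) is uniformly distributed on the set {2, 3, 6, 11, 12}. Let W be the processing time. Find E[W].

15/2

E[W | machine 1] = (3+6+8+9)/4 = 13/2.
E[W | machine 2] = (5+6+8+13+14)/5 = 46/5.
E[W | machine 3] = (2+3+6+11+12)/5 = 34/5.
E[W] = (1/3)·(13/2) + (1/3)·(46/5) + (1/3)·(34/5) = 15/2.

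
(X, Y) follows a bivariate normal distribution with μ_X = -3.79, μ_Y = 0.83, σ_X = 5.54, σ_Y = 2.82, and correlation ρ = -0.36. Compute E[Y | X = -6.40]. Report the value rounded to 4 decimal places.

E[Y | X=x] = μ_Y + ρ(σ_Y/σ_X)(x − μ_X) for jointly normal variables.
E[Y | X=-6.40] = 0.83 + (-0.36)·(2.82/5.54)·(-6.40 − (-3.79)) = 0.83 + (-0.18325)·(-2.61) = 1.3083.

1.3083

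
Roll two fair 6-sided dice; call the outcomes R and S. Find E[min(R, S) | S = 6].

7/2

Outcomes with S = 6: (1,6), (2,6), (3,6), (4,6), (5,6), (6,6), each with probability 1/36.
E[min(R, S) | S = 6] = (1 + 2 + 3 + 4 + 5 + 6) / 6 = 7/2.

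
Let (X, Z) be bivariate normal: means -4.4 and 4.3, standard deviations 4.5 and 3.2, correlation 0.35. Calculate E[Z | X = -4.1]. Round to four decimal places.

4.3747

For a bivariate normal, E[Z | X=x] = μ_Z + ρ·(σ_Z/σ_X)·(x − μ_X).
E[Z | X=-4.1] = 4.3 + (0.35)·(3.2/4.5)·(-4.1 − (-4.4)) = 4.3 + (0.24889)·(0.3) = 4.3747.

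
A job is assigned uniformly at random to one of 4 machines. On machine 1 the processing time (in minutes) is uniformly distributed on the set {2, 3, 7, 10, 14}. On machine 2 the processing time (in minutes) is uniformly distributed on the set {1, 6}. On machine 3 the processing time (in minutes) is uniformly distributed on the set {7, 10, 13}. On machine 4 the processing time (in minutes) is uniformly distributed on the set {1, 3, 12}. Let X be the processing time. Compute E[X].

E[X | machine 1] = (2+3+7+10+14)/5 = 36/5.
E[X | machine 2] = (1+6)/2 = 7/2.
E[X | machine 3] = (7+10+13)/3 = 10.
E[X | machine 4] = (1+3+12)/3 = 16/3.
E[X] = (1/4)·(36/5) + (1/4)·(7/2) + (1/4)·(10) + (1/4)·(16/3) = 781/120.

781/120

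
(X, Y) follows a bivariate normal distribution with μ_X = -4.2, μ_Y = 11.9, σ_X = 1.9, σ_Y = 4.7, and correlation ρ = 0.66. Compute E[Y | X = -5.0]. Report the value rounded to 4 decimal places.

For a bivariate normal, E[Y | X=x] = μ_Y + ρ·(σ_Y/σ_X)·(x − μ_X).
E[Y | X=-5.0] = 11.9 + (0.66)·(4.7/1.9)·(-5.0 − (-4.2)) = 11.9 + (1.6326)·(-0.8) = 10.5939.

10.5939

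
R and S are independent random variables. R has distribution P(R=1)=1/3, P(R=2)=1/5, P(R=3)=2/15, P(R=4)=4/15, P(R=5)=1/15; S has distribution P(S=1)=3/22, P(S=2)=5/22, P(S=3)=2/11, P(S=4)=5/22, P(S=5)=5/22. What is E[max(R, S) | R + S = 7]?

102/23

P(R + S = 7) = 23/165.
Summing max(R,S)·P(x,y) over outcomes with R + S = 7 gives 34/55.
E[max(R, S) | R + S = 7] = (34/55) / (23/165) = 102/23.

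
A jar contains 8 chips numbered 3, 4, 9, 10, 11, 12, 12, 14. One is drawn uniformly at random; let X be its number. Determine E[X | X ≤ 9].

16/3

P(X ≤ 9) = 3/8.
Σ over the event: 3·1/8 + 4·1/8 + 9·1/8 = 2.
E[X | X ≤ 9] = (2) / (3/8) = 16/3.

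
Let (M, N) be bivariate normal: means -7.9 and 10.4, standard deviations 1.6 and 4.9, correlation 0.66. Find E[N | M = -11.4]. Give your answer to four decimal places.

3.3256

For a bivariate normal, E[N | M=x] = μ_N + ρ·(σ_N/σ_M)·(x − μ_M).
E[N | M=-11.4] = 10.4 + (0.66)·(4.9/1.6)·(-11.4 − (-7.9)) = 10.4 + (2.02125)·(-3.5) = 3.3256.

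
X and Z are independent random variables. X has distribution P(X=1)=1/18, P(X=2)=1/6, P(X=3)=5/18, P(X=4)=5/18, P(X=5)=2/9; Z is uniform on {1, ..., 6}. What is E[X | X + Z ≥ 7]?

119/31

P(X + Z ≥ 7) = 31/54.
Summing X·P(x,y) over outcomes with X + Z ≥ 7 gives 119/54.
E[X | X + Z ≥ 7] = (119/54) / (31/54) = 119/31.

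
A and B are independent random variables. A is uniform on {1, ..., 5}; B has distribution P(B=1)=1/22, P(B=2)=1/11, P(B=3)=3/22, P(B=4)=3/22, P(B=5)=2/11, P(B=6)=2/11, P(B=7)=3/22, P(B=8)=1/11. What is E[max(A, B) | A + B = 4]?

P(A + B = 4) = 3/55.
Summing max(A,B)·P(x,y) over outcomes with A + B = 4 gives 8/55.
E[max(A, B) | A + B = 4] = (8/55) / (3/55) = 8/3.

8/3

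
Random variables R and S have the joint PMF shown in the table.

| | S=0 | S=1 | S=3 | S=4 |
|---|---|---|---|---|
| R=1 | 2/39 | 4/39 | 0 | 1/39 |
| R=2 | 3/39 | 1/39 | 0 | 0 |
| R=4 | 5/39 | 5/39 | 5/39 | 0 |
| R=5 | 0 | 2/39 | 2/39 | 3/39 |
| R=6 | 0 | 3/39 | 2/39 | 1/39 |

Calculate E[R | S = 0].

14/5

P(S = 0) = 10/39.
Summing R·P(R=x,S=y) over the conditioning event gives 28/39.
E[R | S = 0] = (28/39) / (10/39) = 14/5.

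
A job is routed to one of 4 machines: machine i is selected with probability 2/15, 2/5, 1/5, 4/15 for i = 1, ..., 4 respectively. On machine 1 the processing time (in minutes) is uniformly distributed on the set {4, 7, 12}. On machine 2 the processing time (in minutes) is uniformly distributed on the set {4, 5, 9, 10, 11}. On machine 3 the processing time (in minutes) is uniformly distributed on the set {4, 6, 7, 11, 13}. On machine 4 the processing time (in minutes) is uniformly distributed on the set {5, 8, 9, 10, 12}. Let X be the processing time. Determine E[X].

1829/225

E[X | machine 1] = (4+7+12)/3 = 23/3.
E[X | machine 2] = (4+5+9+10+11)/5 = 39/5.
E[X | machine 3] = (4+6+7+11+13)/5 = 41/5.
E[X | machine 4] = (5+8+9+10+12)/5 = 44/5.
E[X] = (2/15)·(23/3) + (2/5)·(39/5) + (1/5)·(41/5) + (4/15)·(44/5) = 1829/225.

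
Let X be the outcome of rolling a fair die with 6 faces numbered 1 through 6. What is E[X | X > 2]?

Given X > 2, X is equally likely to be any of {3, 4, 5, 6}.
E[X | X > 2] = (3 + 4 + 5 + 6) / 4 = 9/2.

9/2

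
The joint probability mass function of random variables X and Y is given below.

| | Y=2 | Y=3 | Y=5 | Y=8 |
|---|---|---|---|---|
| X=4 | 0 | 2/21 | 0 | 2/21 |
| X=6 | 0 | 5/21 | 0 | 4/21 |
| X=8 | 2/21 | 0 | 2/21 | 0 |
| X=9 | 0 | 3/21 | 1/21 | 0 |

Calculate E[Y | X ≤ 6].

P(X ≤ 6) = 13/21.
Σ Y·P over the event = 3·(2/21) + 8·(2/21) + 3·(5/21) + 8·(4/21) = 23/7.
E[Y | X ≤ 6] = (23/7) / (13/21) = 69/13.

69/13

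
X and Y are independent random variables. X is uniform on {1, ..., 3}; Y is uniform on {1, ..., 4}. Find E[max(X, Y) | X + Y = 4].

P(X + Y = 4) = 1/4.
Summing max(X,Y)·P(x,y) over outcomes with X + Y = 4 gives 2/3.
E[max(X, Y) | X + Y = 4] = (2/3) / (1/4) = 8/3.

8/3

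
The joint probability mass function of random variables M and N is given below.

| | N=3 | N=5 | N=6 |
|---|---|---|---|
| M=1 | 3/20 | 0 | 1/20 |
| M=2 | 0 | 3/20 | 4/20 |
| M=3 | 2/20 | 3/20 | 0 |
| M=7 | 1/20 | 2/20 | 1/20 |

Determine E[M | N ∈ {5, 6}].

45/14

P(N ∈ {5, 6}) = 7/10.
Σ M·P over the event = 1·(1/20) + 2·(3/20) + 2·(4/20) + 3·(3/20) + 7·(2/20) + 7·(1/20) = 9/4.
E[M | N ∈ {5, 6}] = (9/4) / (7/10) = 45/14.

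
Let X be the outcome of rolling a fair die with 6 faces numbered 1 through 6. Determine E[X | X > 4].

Given X > 4, X is equally likely to be any of {5, 6}.
E[X | X > 4] = (5 + 6) / 2 = 11/2.

11/2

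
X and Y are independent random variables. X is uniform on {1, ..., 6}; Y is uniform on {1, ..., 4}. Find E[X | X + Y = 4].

Outcomes with X + Y = 4: (1,3), (2,2), (3,1), each with probability 1/24.
E[X | X + Y = 4] = (1 + 2 + 3) / 3 = 2.

2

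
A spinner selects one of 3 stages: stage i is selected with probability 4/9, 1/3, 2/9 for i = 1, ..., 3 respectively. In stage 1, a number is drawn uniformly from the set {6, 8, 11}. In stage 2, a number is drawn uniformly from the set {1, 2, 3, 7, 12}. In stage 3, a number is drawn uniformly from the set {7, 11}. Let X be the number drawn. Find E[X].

E[X | stage 1] = (6+8+11)/3 = 25/3.
E[X | stage 2] = (1+2+3+7+12)/5 = 5.
E[X | stage 3] = (7+11)/2 = 9.
E[X] = (4/9)·(25/3) + (1/3)·(5) + (2/9)·(9) = 199/27.

199/27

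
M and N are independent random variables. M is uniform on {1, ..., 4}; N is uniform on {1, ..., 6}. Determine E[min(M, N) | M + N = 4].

Outcomes with M + N = 4: (1,3), (2,2), (3,1), each with probability 1/24.
E[min(M, N) | M + N = 4] = (1 + 2 + 1) / 3 = 4/3.

4/3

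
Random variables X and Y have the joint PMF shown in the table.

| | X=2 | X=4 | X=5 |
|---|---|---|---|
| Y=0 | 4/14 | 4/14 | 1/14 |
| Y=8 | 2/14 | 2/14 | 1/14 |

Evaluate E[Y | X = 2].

8/3

P(X = 2) = 3/7.
Σ Y·P over the event = 0·(4/14) + 8·(2/14) = 8/7.
E[Y | X = 2] = (8/7) / (3/7) = 8/3.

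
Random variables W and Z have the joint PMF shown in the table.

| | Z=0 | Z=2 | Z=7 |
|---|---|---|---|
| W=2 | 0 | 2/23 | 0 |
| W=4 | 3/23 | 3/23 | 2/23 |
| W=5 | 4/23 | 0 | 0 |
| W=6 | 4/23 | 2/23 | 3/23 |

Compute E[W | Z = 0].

56/11

P(Z = 0) = 11/23.
Summing W·P(W=x,Z=y) over the conditioning event gives 56/23.
E[W | Z = 0] = (56/23) / (11/23) = 56/11.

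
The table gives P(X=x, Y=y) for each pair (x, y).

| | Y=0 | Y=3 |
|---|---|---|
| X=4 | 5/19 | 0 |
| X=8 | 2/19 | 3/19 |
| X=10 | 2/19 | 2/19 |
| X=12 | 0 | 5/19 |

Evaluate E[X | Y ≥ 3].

P(Y ≥ 3) = 10/19.
Σ X·P over the event = 8·(3/19) + 10·(2/19) + 12·(5/19) = 104/19.
E[X | Y ≥ 3] = (104/19) / (10/19) = 52/5.

52/5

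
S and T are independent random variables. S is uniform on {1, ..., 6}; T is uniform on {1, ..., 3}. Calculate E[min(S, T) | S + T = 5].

Outcomes with S + T = 5: (2,3), (3,2), (4,1), each with probability 1/18.
E[min(S, T) | S + T = 5] = (2 + 2 + 1) / 3 = 5/3.

5/3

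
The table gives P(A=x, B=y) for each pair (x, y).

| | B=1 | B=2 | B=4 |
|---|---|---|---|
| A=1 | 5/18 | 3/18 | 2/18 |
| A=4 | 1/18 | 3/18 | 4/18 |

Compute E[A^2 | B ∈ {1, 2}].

P(B ∈ {1, 2}) = 2/3.
Σ A^2·P over the event = 1·(5/18) + 1·(3/18) + 16·(1/18) + 16·(3/18) = 4.
E[A^2 | B ∈ {1, 2}] = (4) / (2/3) = 6.

6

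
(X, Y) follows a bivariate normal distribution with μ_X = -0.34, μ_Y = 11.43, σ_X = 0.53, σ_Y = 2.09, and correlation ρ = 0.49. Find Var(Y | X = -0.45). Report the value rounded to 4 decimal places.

The conditional variance in a bivariate normal is σ_Y²(1 − ρ²), independent of x.
Var(Y | X=-0.45) = (2.09)²·(1 − (0.49)²) = 4.3681·0.7599 = 3.3193.

3.3193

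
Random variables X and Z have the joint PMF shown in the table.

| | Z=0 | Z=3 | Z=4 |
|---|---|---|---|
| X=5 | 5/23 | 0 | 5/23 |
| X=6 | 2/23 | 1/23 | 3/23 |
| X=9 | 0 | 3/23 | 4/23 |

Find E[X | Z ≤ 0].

P(Z ≤ 0) = 7/23.
Σ X·P over the event = 5·(5/23) + 6·(2/23) = 37/23.
E[X | Z ≤ 0] = (37/23) / (7/23) = 37/7.

37/7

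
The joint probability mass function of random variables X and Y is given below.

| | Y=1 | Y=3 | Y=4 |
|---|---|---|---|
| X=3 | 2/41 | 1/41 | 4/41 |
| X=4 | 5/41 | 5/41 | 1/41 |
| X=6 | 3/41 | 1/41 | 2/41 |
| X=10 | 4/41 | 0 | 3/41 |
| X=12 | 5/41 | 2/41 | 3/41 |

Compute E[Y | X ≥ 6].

53/23

P(X ≥ 6) = 23/41.
Σ Y·P over the event = 1·(3/41) + 3·(1/41) + 4·(2/41) + 1·(4/41) + 4·(3/41) + 1·(5/41) + 3·(2/41) + 4·(3/41) = 53/41.
E[Y | X ≥ 6] = (53/41) / (23/41) = 53/23.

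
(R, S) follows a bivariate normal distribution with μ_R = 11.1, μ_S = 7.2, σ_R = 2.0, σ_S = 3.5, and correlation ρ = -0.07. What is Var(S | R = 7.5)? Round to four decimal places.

12.1900

For a bivariate normal, Var(S | R=x) = σ_S²(1 − ρ²).
Var(S | R=7.5) = (3.5)²·(1 − (-0.07)²) = 12.25·0.9951 = 12.1900.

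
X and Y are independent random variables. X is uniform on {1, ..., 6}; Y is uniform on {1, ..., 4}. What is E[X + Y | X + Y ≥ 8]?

26/3

Outcomes with X + Y ≥ 8: (4,4), (5,3), (5,4), (6,2), (6,3), (6,4), each with probability 1/24.
E[X + Y | X + Y ≥ 8] = (8 + 8 + 9 + 8 + 9 + 10) / 6 = 26/3.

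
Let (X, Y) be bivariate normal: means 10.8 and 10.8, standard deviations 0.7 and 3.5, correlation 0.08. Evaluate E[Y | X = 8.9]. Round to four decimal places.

E[Y | X=x] = μ_Y + ρ(σ_Y/σ_X)(x − μ_X) for jointly normal variables.
E[Y | X=8.9] = 10.8 + (0.08)·(3.5/0.7)·(8.9 − (10.8)) = 10.8 + (0.4)·(-1.9) = 10.0400.

10.0400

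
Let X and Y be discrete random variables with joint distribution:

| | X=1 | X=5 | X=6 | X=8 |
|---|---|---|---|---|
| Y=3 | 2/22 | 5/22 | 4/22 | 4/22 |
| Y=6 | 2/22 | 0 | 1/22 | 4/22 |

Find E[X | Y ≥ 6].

P(Y ≥ 6) = 7/22.
Summing X·P(X=x,Y=y) over the conditioning event gives 20/11.
E[X | Y ≥ 6] = (20/11) / (7/22) = 40/7.

40/7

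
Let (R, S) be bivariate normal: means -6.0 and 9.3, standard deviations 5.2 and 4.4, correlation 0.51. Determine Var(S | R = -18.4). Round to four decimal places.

14.3245

Var(S | R=x) = (1 − ρ²)·σ_S².
Var(S | R=-18.4) = (4.4)²·(1 − (0.51)²) = 19.36·0.7399 = 14.3245.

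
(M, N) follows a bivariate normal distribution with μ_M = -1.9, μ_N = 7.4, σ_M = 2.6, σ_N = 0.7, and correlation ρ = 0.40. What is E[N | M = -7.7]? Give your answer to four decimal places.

For a bivariate normal, E[N | M=x] = μ_N + ρ·(σ_N/σ_M)·(x − μ_M).
E[N | M=-7.7] = 7.4 + (0.40)·(0.7/2.6)·(-7.7 − (-1.9)) = 7.4 + (0.10769)·(-5.8) = 6.7754.

6.7754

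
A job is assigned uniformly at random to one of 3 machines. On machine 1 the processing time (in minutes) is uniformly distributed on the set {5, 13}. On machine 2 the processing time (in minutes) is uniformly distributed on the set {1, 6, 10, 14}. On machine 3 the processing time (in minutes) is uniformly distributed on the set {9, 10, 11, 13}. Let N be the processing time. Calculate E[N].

E[N | machine 1] = (5+13)/2 = 9.
E[N | machine 2] = (1+6+10+14)/4 = 31/4.
E[N | machine 3] = (9+10+11+13)/4 = 43/4.
E[N] = (1/3)·(9) + (1/3)·(31/4) + (1/3)·(43/4) = 55/6.

55/6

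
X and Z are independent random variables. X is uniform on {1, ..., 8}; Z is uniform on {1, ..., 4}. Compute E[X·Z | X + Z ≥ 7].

P(X + Z ≥ 7) = 9/16.
Summing XZ·P(x,y) over outcomes with X + Z ≥ 7 gives 295/32.
E[X·Z | X + Z ≥ 7] = (295/32) / (9/16) = 295/18.

295/18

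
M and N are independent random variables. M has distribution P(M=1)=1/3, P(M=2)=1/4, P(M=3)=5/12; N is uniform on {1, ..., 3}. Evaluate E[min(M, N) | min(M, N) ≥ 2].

37/16

P(min(M, N) ≥ 2) = 4/9.
Summing min(M,N)·P(x,y) over outcomes with min(M, N) ≥ 2 gives 37/36.
E[min(M, N) | min(M, N) ≥ 2] = (37/36) / (4/9) = 37/16.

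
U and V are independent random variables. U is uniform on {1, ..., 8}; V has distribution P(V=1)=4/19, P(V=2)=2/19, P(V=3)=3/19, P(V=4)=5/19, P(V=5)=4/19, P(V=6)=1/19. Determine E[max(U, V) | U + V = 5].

P(U + V = 5) = 7/76.
Summing max(U,V)·P(x,y) over outcomes with U + V = 5 gives 51/152.
E[max(U, V) | U + V = 5] = (51/152) / (7/76) = 51/14.

51/14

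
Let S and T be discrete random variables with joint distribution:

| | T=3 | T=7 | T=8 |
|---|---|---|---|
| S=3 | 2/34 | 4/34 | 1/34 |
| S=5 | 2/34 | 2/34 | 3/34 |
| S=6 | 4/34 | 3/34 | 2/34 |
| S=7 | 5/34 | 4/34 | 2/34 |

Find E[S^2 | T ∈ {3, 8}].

237/7

P(T ∈ {3, 8}) = 21/34.
Σ S^2·P over the event = 9·(2/34) + 9·(1/34) + 25·(2/34) + 25·(3/34) + 36·(4/34) + 36·(2/34) + 49·(5/34) + 49·(2/34) = 711/34.
E[S^2 | T ∈ {3, 8}] = (711/34) / (21/34) = 237/7.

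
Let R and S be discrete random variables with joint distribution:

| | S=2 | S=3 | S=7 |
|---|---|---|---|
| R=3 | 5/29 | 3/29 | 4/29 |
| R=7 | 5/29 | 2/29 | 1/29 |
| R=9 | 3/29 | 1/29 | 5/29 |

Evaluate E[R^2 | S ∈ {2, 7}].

1023/23

P(S ∈ {2, 7}) = 23/29.
Σ R^2·P over the event = 9·(5/29) + 9·(4/29) + 49·(5/29) + 49·(1/29) + 81·(3/29) + 81·(5/29) = 1023/29.
E[R^2 | S ∈ {2, 7}] = (1023/29) / (23/29) = 1023/23.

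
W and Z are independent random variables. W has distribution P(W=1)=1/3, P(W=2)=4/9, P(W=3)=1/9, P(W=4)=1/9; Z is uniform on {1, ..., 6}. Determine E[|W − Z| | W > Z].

13/9

P(W > Z) = 1/6.
Summing |W−Z|·P(x,y) over outcomes with W > Z gives 13/54.
E[|W − Z| | W > Z] = (13/54) / (1/6) = 13/9.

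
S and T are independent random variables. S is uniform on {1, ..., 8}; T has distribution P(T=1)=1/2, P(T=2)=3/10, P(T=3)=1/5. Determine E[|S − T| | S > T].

P(S > T) = 63/80.
Summing |S−T|·P(x,y) over outcomes with S > T gives 233/80.
E[|S − T| | S > T] = (233/80) / (63/80) = 233/63.

233/63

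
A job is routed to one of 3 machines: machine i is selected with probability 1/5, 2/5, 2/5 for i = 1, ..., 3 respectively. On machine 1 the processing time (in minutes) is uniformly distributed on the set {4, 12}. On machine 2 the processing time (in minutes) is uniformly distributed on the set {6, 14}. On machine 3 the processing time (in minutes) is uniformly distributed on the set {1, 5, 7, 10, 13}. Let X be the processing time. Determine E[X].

212/25

E[X | machine 1] = (4+12)/2 = 8.
E[X | machine 2] = (6+14)/2 = 10.
E[X | machine 3] = (1+5+7+10+13)/5 = 36/5.
By the law of total expectation,
E[X] = (1/5)·(8) + (2/5)·(10) + (2/5)·(36/5) = 212/25.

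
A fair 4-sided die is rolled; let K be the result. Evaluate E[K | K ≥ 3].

Given K ≥ 3, K is equally likely to be any of {3, 4}.
E[K | K ≥ 3] = (3 + 4) / 2 = 7/2.

7/2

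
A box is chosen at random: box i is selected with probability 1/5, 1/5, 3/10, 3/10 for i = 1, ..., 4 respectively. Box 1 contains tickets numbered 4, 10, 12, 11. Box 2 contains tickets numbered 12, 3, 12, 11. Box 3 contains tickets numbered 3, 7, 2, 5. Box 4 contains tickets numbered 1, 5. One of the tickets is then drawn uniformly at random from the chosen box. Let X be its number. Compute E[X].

237/40

E[X | box 1] = (4+10+12+11)/4 = 37/4.
E[X | box 2] = (12+3+12+11)/4 = 19/2.
E[X | box 3] = (3+7+2+5)/4 = 17/4.
E[X | box 4] = (1+5)/2 = 3.
By the law of total expectation,
E[X] = (1/5)·(37/4) + (1/5)·(19/2) + (3/10)·(17/4) + (3/10)·(3) = 237/40.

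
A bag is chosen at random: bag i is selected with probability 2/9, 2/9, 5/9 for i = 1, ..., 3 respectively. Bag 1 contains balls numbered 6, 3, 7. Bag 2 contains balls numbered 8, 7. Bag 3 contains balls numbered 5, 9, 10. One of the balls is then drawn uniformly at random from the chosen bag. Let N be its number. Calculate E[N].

197/27

E[N | bag 1] = (6+3+7)/3 = 16/3.
E[N | bag 2] = (8+7)/2 = 15/2.
E[N | bag 3] = (5+9+10)/3 = 8.
By the law of total expectation,
E[N] = (2/9)·(16/3) + (2/9)·(15/2) + (5/9)·(8) = 197/27.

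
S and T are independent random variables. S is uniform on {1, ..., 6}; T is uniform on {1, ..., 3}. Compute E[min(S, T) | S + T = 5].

P(S + T = 5) = 1/6.
Summing min(S,T)·P(x,y) over outcomes with S + T = 5 gives 5/18.
E[min(S, T) | S + T = 5] = (5/18) / (1/6) = 5/3.

5/3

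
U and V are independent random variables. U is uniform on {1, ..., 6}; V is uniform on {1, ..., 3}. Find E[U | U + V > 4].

P(U + V > 4) = 2/3.
Summing U·P(x,y) over outcomes with U + V > 4 gives 53/18.
E[U | U + V > 4] = (53/18) / (2/3) = 53/12.

53/12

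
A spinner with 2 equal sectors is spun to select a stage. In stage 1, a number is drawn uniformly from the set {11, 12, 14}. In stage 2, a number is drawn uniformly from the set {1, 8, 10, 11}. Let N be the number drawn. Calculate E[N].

E[N | stage 1] = (11+12+14)/3 = 37/3.
E[N | stage 2] = (1+8+10+11)/4 = 15/2.
By the law of total expectation,
E[N] = (1/2)·(37/3) + (1/2)·(15/2) = 119/12.

119/12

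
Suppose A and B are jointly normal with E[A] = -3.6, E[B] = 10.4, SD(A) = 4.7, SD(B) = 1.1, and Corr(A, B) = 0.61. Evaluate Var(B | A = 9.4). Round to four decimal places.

0.7598

The conditional variance in a bivariate normal is σ_B²(1 − ρ²), independent of x.
Var(B | A=9.4) = (1.1)²·(1 − (0.61)²) = 1.21·0.6279 = 0.7598.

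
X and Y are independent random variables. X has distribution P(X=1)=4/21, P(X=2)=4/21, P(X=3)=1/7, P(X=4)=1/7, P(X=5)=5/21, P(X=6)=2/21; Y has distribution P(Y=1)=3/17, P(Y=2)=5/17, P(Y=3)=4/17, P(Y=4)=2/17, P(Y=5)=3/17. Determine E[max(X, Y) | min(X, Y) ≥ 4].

P(min(X, Y) ≥ 4) = 50/357.
Summing max(X,Y)·P(x,y) over outcomes with min(X, Y) ≥ 4 gives 254/357.
E[max(X, Y) | min(X, Y) ≥ 4] = (254/357) / (50/357) = 127/25.

127/25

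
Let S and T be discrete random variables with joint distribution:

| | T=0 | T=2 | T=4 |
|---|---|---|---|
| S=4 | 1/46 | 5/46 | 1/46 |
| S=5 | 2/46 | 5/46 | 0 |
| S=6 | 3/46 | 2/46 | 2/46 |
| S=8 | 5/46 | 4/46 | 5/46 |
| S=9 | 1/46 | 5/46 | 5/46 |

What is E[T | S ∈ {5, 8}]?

38/21

P(S ∈ {5, 8}) = 21/46.
Summing T·P(S=x,T=y) over the conditioning event gives 19/23.
E[T | S ∈ {5, 8}] = (19/23) / (21/46) = 38/21.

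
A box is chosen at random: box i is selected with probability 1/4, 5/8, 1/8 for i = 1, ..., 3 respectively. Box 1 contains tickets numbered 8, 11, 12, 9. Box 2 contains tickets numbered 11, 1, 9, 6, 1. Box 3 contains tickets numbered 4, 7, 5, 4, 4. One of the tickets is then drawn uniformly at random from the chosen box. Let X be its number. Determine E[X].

33/5

E[X | box 1] = (8+11+12+9)/4 = 10.
E[X | box 2] = (11+1+9+6+1)/5 = 28/5.
E[X | box 3] = (4+7+5+4+4)/5 = 24/5.
E[X] = (1/4)·(10) + (5/8)·(28/5) + (1/8)·(24/5) = 33/5.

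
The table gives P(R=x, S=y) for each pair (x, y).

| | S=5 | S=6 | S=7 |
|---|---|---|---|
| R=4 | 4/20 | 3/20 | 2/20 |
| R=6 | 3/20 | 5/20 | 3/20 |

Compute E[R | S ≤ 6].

P(S ≤ 6) = 3/4.
Σ R·P over the event = 4·(4/20) + 4·(3/20) + 6·(3/20) + 6·(5/20) = 19/5.
E[R | S ≤ 6] = (19/5) / (3/4) = 76/15.

76/15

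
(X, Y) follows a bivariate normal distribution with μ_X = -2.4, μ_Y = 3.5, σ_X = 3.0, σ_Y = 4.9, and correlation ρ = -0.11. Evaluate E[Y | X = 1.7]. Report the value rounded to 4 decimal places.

2.7634

E[Y | X=x] = μ_Y + ρ(σ_Y/σ_X)(x − μ_X) for jointly normal variables.
E[Y | X=1.7] = 3.5 + (-0.11)·(4.9/3.0)·(1.7 − (-2.4)) = 3.5 + (-0.17967)·(4.1) = 2.7634.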